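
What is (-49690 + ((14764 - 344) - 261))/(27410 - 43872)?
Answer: 35531/16462 ≈ 2.1584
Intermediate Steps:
(-49690 + ((14764 - 344) - 261))/(27410 - 43872) = (-49690 + (14420 - 261))/(-16462) = (-49690 + 14159)*(-1/16462) = -35531*(-1/16462) = 35531/16462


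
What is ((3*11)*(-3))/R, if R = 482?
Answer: -99/482 ≈ -0.20539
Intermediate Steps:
((3*11)*(-3))/R = ((3*11)*(-3))/482 = (33*(-3))*(1/482) = -99*1/482 = -99/482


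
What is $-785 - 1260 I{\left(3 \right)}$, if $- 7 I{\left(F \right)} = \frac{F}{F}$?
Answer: $-605$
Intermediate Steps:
$I{\left(F \right)} = - \frac{1}{7}$ ($I{\left(F \right)} = - \frac{F \frac{1}{F}}{7} = \left(- \frac{1}{7}\right) 1 = - \frac{1}{7}$)
$-785 - 1260 I{\left(3 \right)} = -785 - -180 = -785 + 180 = -605$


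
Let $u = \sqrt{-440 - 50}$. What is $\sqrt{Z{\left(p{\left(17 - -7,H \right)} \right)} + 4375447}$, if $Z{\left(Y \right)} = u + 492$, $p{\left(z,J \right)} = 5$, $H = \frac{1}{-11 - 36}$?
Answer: $\sqrt{4375939 + 7 i \sqrt{10}} \approx 2091.9 + 0.005 i$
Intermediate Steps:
$H = - \frac{1}{47}$ ($H = \frac{1}{-47} = - \frac{1}{47} \approx -0.021277$)
$u = 7 i \sqrt{10}$ ($u = \sqrt{-490} = 7 i \sqrt{10} \approx 22.136 i$)
$Z{\left(Y \right)} = 492 + 7 i \sqrt{10}$ ($Z{\left(Y \right)} = 7 i \sqrt{10} + 492 = 492 + 7 i \sqrt{10}$)
$\sqrt{Z{\left(p{\left(17 - -7,H \right)} \right)} + 4375447} = \sqrt{\left(492 + 7 i \sqrt{10}\right) + 4375447} = \sqrt{4375939 + 7 i \sqrt{10}}$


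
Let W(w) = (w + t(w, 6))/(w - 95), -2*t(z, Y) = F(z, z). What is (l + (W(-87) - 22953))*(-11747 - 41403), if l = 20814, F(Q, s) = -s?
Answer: 20684252625/182 ≈ 1.1365e+8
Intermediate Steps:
t(z, Y) = z/2 (t(z, Y) = -(-1)*z/2 = z/2)
W(w) = 3*w/(2*(-95 + w)) (W(w) = (w + w/2)/(w - 95) = (3*w/2)/(-95 + w) = 3*w/(2*(-95 + w)))
(l + (W(-87) - 22953))*(-11747 - 41403) = (20814 + ((3/2)*(-87)/(-95 - 87) - 22953))*(-11747 - 41403) = (20814 + ((3/2)*(-87)/(-182) - 22953))*(-53150) = (20814 + ((3/2)*(-87)*(-1/182) - 22953))*(-53150) = (20814 + (261/364 - 22953))*(-53150) = (20814 - 8354631/364)*(-53150) = -778335/364*(-53150) = 20684252625/182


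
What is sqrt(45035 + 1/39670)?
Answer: sqrt(70871980351170)/39670 ≈ 212.21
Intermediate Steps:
sqrt(45035 + 1/39670) = sqrt(1786538451/39670) = sqrt(70871980351170)/39670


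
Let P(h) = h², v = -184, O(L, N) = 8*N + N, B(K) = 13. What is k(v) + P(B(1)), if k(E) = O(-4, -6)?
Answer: 115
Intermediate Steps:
O(L, N) = 9*N
k(E) = -54 (k(E) = 9*(-6) = -54)
k(v) + P(B(1)) = -54 + 13² = -54 + 169 = 115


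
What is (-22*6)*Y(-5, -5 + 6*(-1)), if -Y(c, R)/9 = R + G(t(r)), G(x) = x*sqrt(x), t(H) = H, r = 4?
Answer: -3564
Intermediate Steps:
G(x) = x**(3/2)
Y(c, R) = -72 - 9*R (Y(c, R) = -9*(R + 4**(3/2)) = -9*(R + 8) = -9*(8 + R) = -72 - 9*R)
(-22*6)*Y(-5, -5 + 6*(-1)) = (-22*6)*(-72 - 9*(-5 + 6*(-1))) = -132*(-72 - 9*(-5 - 6)) = -132*(-72 - 9*(-11)) = -132*(-72 + 99) = -132*27 = -3564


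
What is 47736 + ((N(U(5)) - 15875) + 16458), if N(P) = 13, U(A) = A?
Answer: 48332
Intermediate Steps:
47736 + ((N(U(5)) - 15875) + 16458) = 47736 + ((13 - 15875) + 16458) = 47736 + (-15862 + 16458) = 47736 + 596 = 48332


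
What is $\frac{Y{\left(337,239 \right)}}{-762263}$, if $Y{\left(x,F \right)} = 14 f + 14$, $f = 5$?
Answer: $- \frac{84}{762263} \approx -0.0001102$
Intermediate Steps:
$Y{\left(x,F \right)} = 84$ ($Y{\left(x,F \right)} = 14 \cdot 5 + 14 = 70 + 14 = 84$)
$\frac{Y{\left(337,239 \right)}}{-762263} = \frac{84}{-762263} = 84 \left(- \frac{1}{762263}\right) = - \frac{84}{762263}$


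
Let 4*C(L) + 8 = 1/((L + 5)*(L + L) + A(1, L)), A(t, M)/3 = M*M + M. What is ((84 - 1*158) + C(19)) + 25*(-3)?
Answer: -1239407/8208 ≈ -151.00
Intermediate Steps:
A(t, M) = 3*M + 3*M² (A(t, M) = 3*(M*M + M) = 3*(M² + M) = 3*(M + M²) = 3*M + 3*M²)
C(L) = -2 + 1/(4*(2*L*(5 + L) + 3*L*(1 + L))) (C(L) = -2 + 1/(4*((L + 5)*(L + L) + 3*L*(1 + L))) = -2 + 1/(4*((5 + L)*(2*L) + 3*L*(1 + L))) = -2 + 1/(4*(2*L*(5 + L) + 3*L*(1 + L))))
((84 - 1*158) + C(19)) + 25*(-3) = ((84 - 1*158) + (¼)*(1 - 104*19 - 40*19²)/(19*(13 + 5*19))) + 25*(-3) = ((84 - 158) + (¼)*(1/19)*(1 - 1976 - 40*361)/(13 + 95)) - 75 = (-74 + (¼)*(1/19)*(1 - 1976 - 14440)/108) - 75 = (-74 + (¼)*(1/19)*(1/108)*(-16415)) - 75 = (-74 - 16415/8208) - 75 = -623807/8208 - 75 = -1239407/8208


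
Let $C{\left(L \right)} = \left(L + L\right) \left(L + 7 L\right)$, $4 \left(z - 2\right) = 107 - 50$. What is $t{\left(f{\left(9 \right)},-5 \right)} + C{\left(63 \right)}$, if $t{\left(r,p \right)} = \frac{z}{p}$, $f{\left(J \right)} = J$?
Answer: $\frac{254003}{4} \approx 63501.0$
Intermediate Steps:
$z = \frac{65}{4}$ ($z = 2 + \frac{107 - 50}{4} = 2 + \frac{1}{4} \cdot 57 = 2 + \frac{57}{4} = \frac{65}{4} \approx 16.25$)
$C{\left(L \right)} = 16 L^{2}$ ($C{\left(L \right)} = 2 L 8 L = 16 L^{2}$)
$t{\left(r,p \right)} = \frac{65}{4 p}$
$t{\left(f{\left(9 \right)},-5 \right)} + C{\left(63 \right)} = \frac{65}{4 \left(-5\right)} + 16 \cdot 63^{2} = \frac{65}{4} \left(- \frac{1}{5}\right) + 16 \cdot 3969 = - \frac{13}{4} + 63504 = \frac{254003}{4}$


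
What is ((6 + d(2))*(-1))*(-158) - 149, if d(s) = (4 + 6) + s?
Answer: 2695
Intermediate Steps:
d(s) = 10 + s
((6 + d(2))*(-1))*(-158) - 149 = ((6 + (10 + 2))*(-1))*(-158) - 149 = ((6 + 12)*(-1))*(-158) - 149 = (18*(-1))*(-158) - 149 = -18*(-158) - 149 = 2844 - 149 = 2695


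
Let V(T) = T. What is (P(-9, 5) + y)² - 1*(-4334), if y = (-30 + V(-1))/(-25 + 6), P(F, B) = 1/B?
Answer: 39144626/9025 ≈ 4337.4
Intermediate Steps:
y = 31/19 (y = (-30 - 1)/(-25 + 6) = -31/(-19) = -31*(-1/19) = 31/19 ≈ 1.6316)
(P(-9, 5) + y)² - 1*(-4334) = (1/5 + 31/19)² - 1*(-4334) = (⅕ + 31/19)² + 4334 = (174/95)² + 4334 = 30276/9025 + 4334 = 39144626/9025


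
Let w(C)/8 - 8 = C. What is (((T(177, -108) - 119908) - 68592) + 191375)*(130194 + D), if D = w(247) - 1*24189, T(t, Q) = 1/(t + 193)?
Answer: 22986595359/74 ≈ 3.1063e+8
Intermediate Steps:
w(C) = 64 + 8*C
T(t, Q) = 1/(193 + t)
D = -22149 (D = (64 + 8*247) - 1*24189 = (64 + 1976) - 24189 = 2040 - 24189 = -22149)
(((T(177, -108) - 119908) - 68592) + 191375)*(130194 + D) = (((1/(193 + 177) - 119908) - 68592) + 191375)*(130194 - 22149) = (((1/370 - 119908) - 68592) + 191375)*108045 = ((-44365959/370 - 68592) + 191375)*108045 = (-69744999/370 + 191375)*108045 = (1063751/370)*108045 = 22986595359/74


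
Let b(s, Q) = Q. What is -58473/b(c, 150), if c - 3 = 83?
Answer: -19491/50 ≈ -389.82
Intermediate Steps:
c = 86 (c = 3 + 83 = 86)
-58473/b(c, 150) = -58473/150 = -58473*1/150 = -19491/50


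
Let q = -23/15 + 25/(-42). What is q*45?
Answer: -1341/14 ≈ -95.786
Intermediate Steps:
q = -149/70 (q = -23*1/15 + 25*(-1/42) = -23/15 - 25/42 = -149/70 ≈ -2.1286)
q*45 = -149/70*45 = -1341/14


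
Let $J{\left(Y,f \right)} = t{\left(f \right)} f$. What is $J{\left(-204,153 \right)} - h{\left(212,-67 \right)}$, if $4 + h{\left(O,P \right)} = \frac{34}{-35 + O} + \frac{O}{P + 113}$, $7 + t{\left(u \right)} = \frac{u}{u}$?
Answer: $- \frac{3740438}{4071} \approx -918.8$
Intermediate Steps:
$t{\left(u \right)} = -6$ ($t{\left(u \right)} = -7 + \frac{u}{u} = -7 + 1 = -6$)
$J{\left(Y,f \right)} = - 6 f$
$h{\left(O,P \right)} = -4 + \frac{34}{-35 + O} + \frac{O}{113 + P}$ ($h{\left(O,P \right)} = -4 + \left(\frac{34}{-35 + O} + \frac{O}{P + 113}\right) = -4 + \left(\frac{34}{-35 + O} + \frac{O}{113 + P}\right) = -4 + \frac{34}{-35 + O} + \frac{O}{113 + P}$)
$J{\left(-204,153 \right)} - h{\left(212,-67 \right)} = \left(-6\right) 153 - \frac{19662 + 212^{2} - 103244 + 174 \left(-67\right) - 848 \left(-67\right)}{-3955 - -2345 + 113 \cdot 212 + 212 \left(-67\right)} = -918 - \frac{19662 + 44944 - 103244 - 11658 + 56816}{-3955 + 2345 + 23956 - 14204} = -918 - \frac{1}{8142} \cdot 6520 = -918 - \frac{3260}{4071} = - \frac{3740438}{4071}$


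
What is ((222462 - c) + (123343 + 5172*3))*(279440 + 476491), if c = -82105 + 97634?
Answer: 261394892352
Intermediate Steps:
c = 15529
((222462 - c) + (123343 + 5172*3))*(279440 + 476491) = ((222462 - 1*15529) + (123343 + 5172*3))*(279440 + 476491) = ((222462 - 15529) + (123343 + 15516))*755931 = (206933 + 138859)*755931 = 345792*755931 = 261394892352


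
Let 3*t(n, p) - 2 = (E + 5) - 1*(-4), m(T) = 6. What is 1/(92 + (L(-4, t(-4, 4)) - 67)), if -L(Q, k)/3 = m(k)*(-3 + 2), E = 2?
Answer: 1/43 ≈ 0.023256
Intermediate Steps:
t(n, p) = 13/3 (t(n, p) = ⅔ + ((2 + 5) - 1*(-4))/3 = ⅔ + (7 + 4)/3 = ⅔ + (⅓)*11 = ⅔ + 11/3 = 13/3)
L(Q, k) = 18 (L(Q, k) = -18*(-3 + 2) = -18*(-1) = -3*(-6) = 18)
1/(92 + (L(-4, t(-4, 4)) - 67)) = 1/(92 + (18 - 67)) = 1/(92 - 49) = 1/43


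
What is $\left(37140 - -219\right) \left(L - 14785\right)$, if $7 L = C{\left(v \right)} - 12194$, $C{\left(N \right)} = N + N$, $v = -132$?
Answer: $-618841161$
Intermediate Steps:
$C{\left(N \right)} = 2 N$
$L = - \frac{12458}{7}$ ($L = \frac{2 \left(-132\right) - 12194}{7} = \frac{-264 - 12194}{7} = \frac{1}{7} \left(-12458\right) = - \frac{12458}{7} \approx -1779.7$)
$\left(37140 - -219\right) \left(L - 14785\right) = \left(37140 - -219\right) \left(- \frac{12458}{7} - 14785\right) = \left(37140 + \left(252 - 33\right)\right) \left(- \frac{115953}{7}\right) = \left(37140 + 219\right) \left(- \frac{115953}{7}\right) = 37359 \left(- \frac{115953}{7}\right) = -618841161$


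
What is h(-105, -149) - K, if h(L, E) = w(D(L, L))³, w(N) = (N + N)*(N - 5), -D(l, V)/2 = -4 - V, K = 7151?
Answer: 584864325282001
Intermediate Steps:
D(l, V) = 8 + 2*V (D(l, V) = -2*(-4 - V) = 8 + 2*V)
w(N) = 2*N*(-5 + N) (w(N) = (2*N)*(-5 + N) = 2*N*(-5 + N))
h(L, E) = 8*(3 + 2*L)³*(8 + 2*L)³ (h(L, E) = (2*(8 + 2*L)*(-5 + (8 + 2*L)))³ = (2*(8 + 2*L)*(3 + 2*L))³ = (2*(3 + 2*L)*(8 + 2*L))³ = 8*(3 + 2*L)³*(8 + 2*L)³)
h(-105, -149) - K = 64*(3 + 2*(-105))³*(4 - 105)³ - 1*7151 = 64*(3 - 210)³*(-101)³ - 7151 = 64*(-207)³*(-1030301) - 7151 = 64*(-8869743)*(-1030301) - 7151 = 584864325289152 - 7151 = 584864325282001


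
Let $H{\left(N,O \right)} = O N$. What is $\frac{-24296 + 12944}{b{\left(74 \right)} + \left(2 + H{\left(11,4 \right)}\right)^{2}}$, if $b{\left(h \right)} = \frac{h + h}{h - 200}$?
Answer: $- \frac{357588}{66617} \approx -5.3678$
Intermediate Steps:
$H{\left(N,O \right)} = N O$
$b{\left(h \right)} = \frac{2 h}{-200 + h}$
$\frac{-24296 + 12944}{b{\left(74 \right)} + \left(2 + H{\left(11,4 \right)}\right)^{2}} = \frac{-24296 + 12944}{2 \cdot 74 \frac{1}{-200 + 74} + \left(2 + 11 \cdot 4\right)^{2}} = - \frac{11352}{2 \cdot 74 \frac{1}{-126} + \left(2 + 44\right)^{2}} = - \frac{11352}{2 \cdot 74 \left(- \frac{1}{126}\right) + 46^{2}} = - \frac{11352}{- \frac{74}{63} + 2116} = - \frac{11352}{\frac{133234}{63}} = \left(-11352\right) \frac{63}{133234} = - \frac{357588}{66617}$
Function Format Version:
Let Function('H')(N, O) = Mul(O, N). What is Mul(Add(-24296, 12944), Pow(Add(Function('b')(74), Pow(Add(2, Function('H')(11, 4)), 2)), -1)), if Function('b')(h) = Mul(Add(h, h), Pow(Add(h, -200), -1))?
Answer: Rational(-357588, 66617) ≈ -5.3678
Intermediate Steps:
Function('H')(N, O) = Mul(N, O)
Function('b')(h) = Mul(2, h, Pow(Add(-200, h), -1)) (Function('b')(h) = Mul(Mul(2, h), Pow(Add(-200, h), -1)) = Mul(2, h, Pow(Add(-200, h), -1)))
Mul(Add(-24296, 12944), Pow(Add(Function('b')(74), Pow(Add(2, Function('H')(11, 4)), 2)), -1)) = Mul(Add(-24296, 12944), Pow(Add(Mul(2, 74, Pow(Add(-200, 74), -1)), Pow(Add(2, Mul(11, 4)), 2)), -1)) = Mul(-11352, Pow(Add(Mul(2, 74, Pow(-126, -1)), Pow(Add(2, 44), 2)), -1)) = Mul(-11352, Pow(Add(Mul(2, 74, Rational(-1, 126)), Pow(46, 2)), -1)) = Mul(-11352, Pow(Add(Rational(-74, 63), 2116), -1)) = Mul(-11352, Pow(Rational(133234, 63), -1)) = Mul(-11352, Rational(63, 133234)) = Rational(-357588, 66617)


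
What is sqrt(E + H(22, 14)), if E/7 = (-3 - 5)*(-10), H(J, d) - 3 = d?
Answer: sqrt(577) ≈ 24.021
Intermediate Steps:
H(J, d) = 3 + d
E = 560 (E = 7*((-3 - 5)*(-10)) = 7*(-8*(-10)) = 7*80 = 560)
sqrt(E + H(22, 14)) = sqrt(560 + (3 + 14)) = sqrt(560 + 17) = sqrt(577)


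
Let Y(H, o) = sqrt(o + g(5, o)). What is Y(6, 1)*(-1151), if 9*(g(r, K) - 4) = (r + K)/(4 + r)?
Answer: -1151*sqrt(411)/9 ≈ -2592.7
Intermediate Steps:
g(r, K) = 4 + (K + r)/(9*(4 + r)) (g(r, K) = 4 + ((r + K)/(4 + r))/9 = 4 + ((K + r)/(4 + r))/9 = 4 + (K + r)/(9*(4 + r)))
Y(H, o) = sqrt(329/81 + 82*o/81) (Y(H, o) = sqrt(o + (144 + o + 37*5)/(9*(4 + 5))) = sqrt(o + (1/9)*(144 + o + 185)/9) = sqrt(o + (1/9)*(1/9)*(329 + o)) = sqrt(o + (329/81 + o/81)) = sqrt(329/81 + 82*o/81))
Y(6, 1)*(-1151) = (sqrt(329 + 82*1)/9)*(-1151) = (sqrt(329 + 82)/9)*(-1151) = (sqrt(411)/9)*(-1151) = -1151*sqrt(411)/9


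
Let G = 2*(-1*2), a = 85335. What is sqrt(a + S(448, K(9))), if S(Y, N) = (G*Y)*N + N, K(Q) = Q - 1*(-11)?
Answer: sqrt(49515) ≈ 222.52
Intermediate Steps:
G = -4 (G = 2*(-2) = -4)
K(Q) = 11 + Q (K(Q) = Q + 11 = 11 + Q)
S(Y, N) = N - 4*N*Y (S(Y, N) = (-4*Y)*N + N = -4*N*Y + N = N - 4*N*Y)
sqrt(a + S(448, K(9))) = sqrt(85335 + (11 + 9)*(1 - 4*448)) = sqrt(85335 + 20*(1 - 1792)) = sqrt(85335 + 20*(-1791)) = sqrt(85335 - 35820) = sqrt(49515)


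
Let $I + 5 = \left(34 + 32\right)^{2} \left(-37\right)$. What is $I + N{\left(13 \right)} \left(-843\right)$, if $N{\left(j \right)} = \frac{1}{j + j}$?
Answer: $- \frac{4191445}{26} \approx -1.6121 \cdot 10^{5}$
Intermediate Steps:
$N{\left(j \right)} = \frac{1}{2 j}$
$I = -161177$ ($I = -5 + \left(34 + 32\right)^{2} \left(-37\right) = -5 + 66^{2} \left(-37\right) = -5 + 4356 \left(-37\right) = -5 - 161172 = -161177$)
$I + N{\left(13 \right)} \left(-843\right) = -161177 + \frac{1}{2 \cdot 13} \left(-843\right) = -161177 + \frac{1}{2} \cdot \frac{1}{13} \left(-843\right) = -161177 + \frac{1}{26} \left(-843\right) = -161177 - \frac{843}{26} = - \frac{4191445}{26}$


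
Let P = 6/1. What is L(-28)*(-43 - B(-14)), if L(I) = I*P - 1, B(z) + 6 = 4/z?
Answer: 43433/7 ≈ 6204.7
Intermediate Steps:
P = 6 (P = 6*1 = 6)
B(z) = -6 + 4/z
L(I) = -1 + 6*I (L(I) = I*6 - 1 = 6*I - 1 = -1 + 6*I)
L(-28)*(-43 - B(-14)) = (-1 + 6*(-28))*(-43 - (-6 + 4/(-14))) = (-1 - 168)*(-43 - (-6 + 4*(-1/14))) = -169*(-43 - (-6 - 2/7)) = -169*(-43 - 1*(-44/7)) = -169*(-43 + 44/7) = -169*(-257/7) = 43433/7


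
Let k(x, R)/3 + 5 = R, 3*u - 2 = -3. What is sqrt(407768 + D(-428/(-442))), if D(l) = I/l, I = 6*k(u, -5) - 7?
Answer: 15*sqrt(82956886)/214 ≈ 638.42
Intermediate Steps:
u = -1/3 (u = 2/3 + (1/3)*(-3) = 2/3 - 1 = -1/3 ≈ -0.33333)
k(x, R) = -15 + 3*R
I = -187 (I = 6*(-15 + 3*(-5)) - 7 = 6*(-15 - 15) - 7 = 6*(-30) - 7 = -180 - 7 = -187)
D(l) = -187/l
sqrt(407768 + D(-428/(-442))) = sqrt(407768 - 187/((-428/(-442)))) = sqrt(407768 - 187/((-428*(-1/442)))) = sqrt(407768 - 187/214/221) = sqrt(407768 - 187*221/214) = sqrt(407768 - 41327/214) = sqrt(87221025/214) = 15*sqrt(82956886)/214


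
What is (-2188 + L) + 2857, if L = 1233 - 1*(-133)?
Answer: 2035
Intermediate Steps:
L = 1366 (L = 1233 + 133 = 1366)
(-2188 + L) + 2857 = (-2188 + 1366) + 2857 = -822 + 2857 = 2035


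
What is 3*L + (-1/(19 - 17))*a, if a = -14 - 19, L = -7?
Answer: -9/2 ≈ -4.5000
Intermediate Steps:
a = -33
3*L + (-1/(19 - 17))*a = 3*(-7) - 1/(19 - 17)*(-33) = -21 - 1/2*(-33) = -21 - 1*½*(-33) = -21 - ½*(-33) = -21 + 33/2 = -9/2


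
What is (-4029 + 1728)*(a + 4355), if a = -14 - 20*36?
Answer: -8331921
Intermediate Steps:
a = -734 (a = -14 - 720 = -734)
(-4029 + 1728)*(a + 4355) = (-4029 + 1728)*(-734 + 4355) = -2301*3621 = -8331921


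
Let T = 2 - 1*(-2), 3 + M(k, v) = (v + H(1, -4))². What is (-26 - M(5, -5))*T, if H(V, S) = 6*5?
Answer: -2592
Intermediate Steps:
H(V, S) = 30
M(k, v) = -3 + (30 + v)² (M(k, v) = -3 + (v + 30)² = -3 + (30 + v)²)
T = 4 (T = 2 + 2 = 4)
(-26 - M(5, -5))*T = (-26 - (-3 + (30 - 5)²))*4 = (-26 - (-3 + 25²))*4 = (-26 - (-3 + 625))*4 = (-26 - 1*622)*4 = (-26 - 622)*4 = -648*4 = -2592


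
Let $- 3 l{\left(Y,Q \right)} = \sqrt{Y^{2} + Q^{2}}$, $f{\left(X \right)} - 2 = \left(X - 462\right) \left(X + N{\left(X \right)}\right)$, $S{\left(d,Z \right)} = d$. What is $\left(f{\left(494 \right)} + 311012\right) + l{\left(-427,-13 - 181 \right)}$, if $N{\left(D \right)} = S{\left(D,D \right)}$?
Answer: $342630 - \frac{\sqrt{219965}}{3} \approx 3.4247 \cdot 10^{5}$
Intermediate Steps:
$N{\left(D \right)} = D$
$f{\left(X \right)} = 2 + 2 X \left(-462 + X\right)$ ($f{\left(X \right)} = 2 + \left(X - 462\right) \left(X + X\right) = 2 + \left(-462 + X\right) 2 X = 2 + 2 X \left(-462 + X\right)$)
$l{\left(Y,Q \right)} = - \frac{\sqrt{Q^{2} + Y^{2}}}{3}$ ($l{\left(Y,Q \right)} = - \frac{\sqrt{Y^{2} + Q^{2}}}{3} = - \frac{\sqrt{Q^{2} + Y^{2}}}{3}$)
$\left(f{\left(494 \right)} + 311012\right) + l{\left(-427,-13 - 181 \right)} = \left(\left(2 - 456456 + 2 \cdot 494^{2}\right) + 311012\right) - \frac{\sqrt{\left(-13 - 181\right)^{2} + \left(-427\right)^{2}}}{3} = \left(\left(2 - 456456 + 2 \cdot 244036\right) + 311012\right) - \frac{\sqrt{\left(-13 - 181\right)^{2} + 182329}}{3} = \left(\left(2 - 456456 + 488072\right) + 311012\right) - \frac{\sqrt{\left(-194\right)^{2} + 182329}}{3} = \left(31618 + 311012\right) - \frac{\sqrt{37636 + 182329}}{3} = 342630 - \frac{\sqrt{219965}}{3}$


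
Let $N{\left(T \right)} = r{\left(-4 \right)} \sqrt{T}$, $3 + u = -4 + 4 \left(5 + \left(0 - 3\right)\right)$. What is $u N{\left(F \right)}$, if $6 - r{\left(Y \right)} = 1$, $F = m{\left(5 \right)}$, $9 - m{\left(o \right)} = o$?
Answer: $10$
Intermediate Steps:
$m{\left(o \right)} = 9 - o$
$F = 4$ ($F = 9 - 5 = 4$)
$r{\left(Y \right)} = 5$ ($r{\left(Y \right)} = 6 - 1 = 5$)
$u = 1$ ($u = -3 - \left(4 - 4 \left(5 + \left(0 - 3\right)\right)\right) = -3 - \left(4 - 4 \left(5 - 3\right)\right) = -3 + \left(-4 + 4 \cdot 2\right) = -3 + \left(-4 + 8\right) = -3 + 4 = 1$)
$N{\left(T \right)} = 5 \sqrt{T}$
$u N{\left(F \right)} = 1 \cdot 5 \sqrt{4} = 1 \cdot 5 \cdot 2 = 1 \cdot 10 = 10$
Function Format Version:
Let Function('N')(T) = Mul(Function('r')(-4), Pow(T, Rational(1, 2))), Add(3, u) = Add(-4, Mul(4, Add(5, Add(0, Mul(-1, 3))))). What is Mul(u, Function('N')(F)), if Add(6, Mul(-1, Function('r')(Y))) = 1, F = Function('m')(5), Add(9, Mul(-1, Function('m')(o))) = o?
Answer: 10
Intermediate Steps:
Function('m')(o) = Add(9, Mul(-1, o))
F = 4 (F = Add(9, Mul(-1, 5)) = Add(9, -5) = 4)
Function('r')(Y) = 5 (Function('r')(Y) = Add(6, Mul(-1, 1)) = Add(6, -1) = 5)
u = 1 (u = Add(-3, Add(-4, Mul(4, Add(5, Add(0, Mul(-1, 3)))))) = Add(-3, Add(-4, Mul(4, Add(5, Add(0, -3))))) = Add(-3, Add(-4, Mul(4, Add(5, -3)))) = Add(-3, Add(-4, Mul(4, 2))) = Add(-3, Add(-4, 8)) = Add(-3, 4) = 1)
Function('N')(T) = Mul(5, Pow(T, Rational(1, 2)))
Mul(u, Function('N')(F)) = Mul(1, Mul(5, Pow(4, Rational(1, 2)))) = Mul(1, Mul(5, 2)) = Mul(1, 10) = 10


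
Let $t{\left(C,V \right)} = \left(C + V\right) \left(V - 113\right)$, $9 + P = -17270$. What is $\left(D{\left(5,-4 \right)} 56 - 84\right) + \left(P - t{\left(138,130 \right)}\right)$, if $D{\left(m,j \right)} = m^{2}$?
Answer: $-20519$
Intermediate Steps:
$P = -17279$ ($P = -9 - 17270 = -17279$)
$t{\left(C,V \right)} = \left(-113 + V\right) \left(C + V\right)$ ($t{\left(C,V \right)} = \left(C + V\right) \left(-113 + V\right) = \left(-113 + V\right) \left(C + V\right)$)
$\left(D{\left(5,-4 \right)} 56 - 84\right) + \left(P - t{\left(138,130 \right)}\right) = \left(5^{2} \cdot 56 - 84\right) - \left(34179 - 15594 + 3250\right) = \left(25 \cdot 56 - 84\right) - 21835 = \left(1400 - 84\right) - 21835 = 1316 - 21835 = -20519$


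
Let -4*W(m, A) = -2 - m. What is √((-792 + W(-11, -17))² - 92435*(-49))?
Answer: √82562369/4 ≈ 2271.6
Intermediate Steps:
W(m, A) = ½ + m/4 (W(m, A) = -(-2 - m)/4 = ½ + m/4)
√((-792 + W(-11, -17))² - 92435*(-49)) = √((-792 + (½ + (¼)*(-11)))² - 92435*(-49)) = √((-792 + (½ - 11/4))² + 4529315) = √((-792 - 9/4)² + 4529315) = √((-3177/4)² + 4529315) = √(10093329/16 + 4529315) = √(82562369/16) = √82562369/4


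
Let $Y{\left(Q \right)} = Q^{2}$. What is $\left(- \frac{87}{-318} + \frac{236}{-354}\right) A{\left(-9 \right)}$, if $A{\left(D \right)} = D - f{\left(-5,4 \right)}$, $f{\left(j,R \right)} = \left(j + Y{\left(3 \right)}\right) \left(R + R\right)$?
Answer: $\frac{5125}{318} \approx 16.116$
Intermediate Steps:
$f{\left(j,R \right)} = 2 R \left(9 + j\right)$ ($f{\left(j,R \right)} = \left(j + 3^{2}\right) \left(R + R\right) = \left(j + 9\right) 2 R = \left(9 + j\right) 2 R = 2 R \left(9 + j\right)$)
$A{\left(D \right)} = -32 + D$ ($A{\left(D \right)} = D - 2 \cdot 4 \left(9 - 5\right) = D - 2 \cdot 4 \cdot 4 = D - 32 = -32 + D$)
$\left(- \frac{87}{-318} + \frac{236}{-354}\right) A{\left(-9 \right)} = \left(- \frac{87}{-318} + \frac{236}{-354}\right) \left(-32 - 9\right) = \left(\left(-87\right) \left(- \frac{1}{318}\right) + 236 \left(- \frac{1}{354}\right)\right) \left(-41\right) = \left(\frac{29}{106} - \frac{2}{3}\right) \left(-41\right) = \left(- \frac{125}{318}\right) \left(-41\right) = \frac{5125}{318}$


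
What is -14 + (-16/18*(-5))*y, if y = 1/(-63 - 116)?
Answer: -22594/1611 ≈ -14.025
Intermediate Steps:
y = -1/179 (y = 1/(-179) = -1/179 ≈ -0.0055866)
-14 + (-16/18*(-5))*y = -14 + (-16/18*(-5))*(-1/179) = -14 + (-16*1/18*(-5))*(-1/179) = -14 - 8/9*(-5)*(-1/179) = -14 + (40/9)*(-1/179) = -14 - 40/1611 = -22594/1611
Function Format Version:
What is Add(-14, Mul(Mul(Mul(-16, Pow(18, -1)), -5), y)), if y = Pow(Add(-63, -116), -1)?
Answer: Rational(-22594, 1611) ≈ -14.025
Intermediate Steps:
y = Rational(-1, 179) (y = Pow(-179, -1) = Rational(-1, 179) ≈ -0.0055866)
Add(-14, Mul(Mul(Mul(-16, Pow(18, -1)), -5), y)) = Add(-14, Mul(Mul(Mul(-16, Pow(18, -1)), -5), Rational(-1, 179))) = Add(-14, Mul(Mul(Mul(-16, Rational(1, 18)), -5), Rational(-1, 179))) = Add(-14, Mul(Mul(Rational(-8, 9), -5), Rational(-1, 179))) = Add(-14, Mul(Rational(40, 9), Rational(-1, 179))) = Add(-14, Rational(-40, 1611)) = Rational(-22594, 1611)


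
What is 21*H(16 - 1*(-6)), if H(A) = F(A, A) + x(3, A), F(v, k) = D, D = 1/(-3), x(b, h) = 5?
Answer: 98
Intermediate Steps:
D = -⅓ ≈ -0.33333
F(v, k) = -⅓
H(A) = 14/3 (H(A) = -⅓ + 5 = 14/3)
21*H(16 - 1*(-6)) = 21*(14/3) = 98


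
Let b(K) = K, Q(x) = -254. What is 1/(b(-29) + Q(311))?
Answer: -1/283 ≈ -0.0035336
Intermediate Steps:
1/(b(-29) + Q(311)) = 1/(-29 - 254) = 1/(-283) = -1/283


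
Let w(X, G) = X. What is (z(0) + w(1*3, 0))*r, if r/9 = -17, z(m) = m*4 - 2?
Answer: -153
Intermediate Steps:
z(m) = -2 + 4*m (z(m) = 4*m - 2 = -2 + 4*m)
r = -153 (r = 9*(-17) = -153)
(z(0) + w(1*3, 0))*r = ((-2 + 4*0) + 1*3)*(-153) = ((-2 + 0) + 3)*(-153) = (-2 + 3)*(-153) = 1*(-153) = -153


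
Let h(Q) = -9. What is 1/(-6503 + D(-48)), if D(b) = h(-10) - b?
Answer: -1/6464 ≈ -0.00015470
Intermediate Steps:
D(b) = -9 - b
1/(-6503 + D(-48)) = 1/(-6503 + (-9 - 1*(-48))) = 1/(-6503 + (-9 + 48)) = 1/(-6503 + 39) = 1/(-6464) = -1/6464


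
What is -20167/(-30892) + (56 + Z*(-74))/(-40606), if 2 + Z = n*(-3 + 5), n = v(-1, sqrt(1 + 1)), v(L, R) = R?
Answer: 406299617/627200276 + 74*sqrt(2)/20303 ≈ 0.65295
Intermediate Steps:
n = sqrt(2) (n = sqrt(1 + 1) = sqrt(2) ≈ 1.4142)
Z = -2 + 2*sqrt(2) (Z = -2 + sqrt(2)*(-3 + 5) = -2 + sqrt(2)*2 = -2 + 2*sqrt(2) ≈ 0.82843)
-20167/(-30892) + (56 + Z*(-74))/(-40606) = -20167/(-30892) + (56 + (-2 + 2*sqrt(2))*(-74))/(-40606) = -20167*(-1/30892) + (56 + (148 - 148*sqrt(2)))*(-1/40606) = 20167/30892 + (204 - 148*sqrt(2))*(-1/40606) = 20167/30892 + (-102/20303 + 74*sqrt(2)/20303) = 406299617/627200276 + 74*sqrt(2)/20303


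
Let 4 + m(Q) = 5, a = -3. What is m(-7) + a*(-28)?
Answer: 85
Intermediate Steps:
m(Q) = 1 (m(Q) = -4 + 5 = 1)
m(-7) + a*(-28) = 1 - 3*(-28) = 1 + 84 = 85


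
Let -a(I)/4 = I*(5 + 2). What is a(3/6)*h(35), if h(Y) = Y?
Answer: -490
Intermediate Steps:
a(I) = -28*I (a(I) = -4*I*(5 + 2) = -4*I*7 = -28*I)
a(3/6)*h(35) = -84/6*35 = -28*½*35 = -14*35 = -490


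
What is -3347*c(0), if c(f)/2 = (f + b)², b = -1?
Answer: -6694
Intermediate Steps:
c(f) = 2*(-1 + f)² (c(f) = 2*(f - 1)² = 2*(-1 + f)²)
-3347*c(0) = -6694*(-1 + 0)² = -6694*(-1)² = -6694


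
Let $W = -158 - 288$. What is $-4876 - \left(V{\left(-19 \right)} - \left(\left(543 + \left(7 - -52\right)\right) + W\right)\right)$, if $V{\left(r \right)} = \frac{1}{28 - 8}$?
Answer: $- \frac{94401}{20} \approx -4720.0$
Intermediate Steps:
$W = -446$ ($W = -158 - 288 = -446$)
$V{\left(r \right)} = \frac{1}{20}$
$-4876 - \left(V{\left(-19 \right)} - \left(\left(543 + \left(7 - -52\right)\right) + W\right)\right) = -4876 - \left(\frac{1}{20} - \left(\left(543 + \left(7 - -52\right)\right) - 446\right)\right) = -4876 - \left(\frac{1}{20} - \left(\left(543 + \left(7 + 52\right)\right) - 446\right)\right) = -4876 - \left(\frac{1}{20} - \left(\left(543 + 59\right) - 446\right)\right) = -4876 - \left(\frac{1}{20} - \left(602 - 446\right)\right) = -4876 - \left(\frac{1}{20} - 156\right) = -4876 - - \frac{3119}{20} = -4876 + \frac{3119}{20} = - \frac{94401}{20}$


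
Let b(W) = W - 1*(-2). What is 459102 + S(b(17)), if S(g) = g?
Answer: 459121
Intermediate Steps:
b(W) = 2 + W (b(W) = W + 2 = 2 + W)
459102 + S(b(17)) = 459102 + (2 + 17) = 459102 + 19 = 459121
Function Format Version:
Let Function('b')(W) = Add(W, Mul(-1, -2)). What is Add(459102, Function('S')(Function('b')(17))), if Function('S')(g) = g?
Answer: 459121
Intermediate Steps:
Function('b')(W) = Add(2, W) (Function('b')(W) = Add(W, 2) = Add(2, W))
Add(459102, Function('S')(Function('b')(17))) = Add(459102, Add(2, 17)) = Add(459102, 19) = 459121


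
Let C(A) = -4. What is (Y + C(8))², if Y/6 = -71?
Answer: 184900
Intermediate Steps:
Y = -426 (Y = 6*(-71) = -426)
(Y + C(8))² = (-426 - 4)² = (-430)² = 184900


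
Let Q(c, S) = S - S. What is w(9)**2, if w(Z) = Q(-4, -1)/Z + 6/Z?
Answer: 4/9 ≈ 0.44444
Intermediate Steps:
Q(c, S) = 0
w(Z) = 6/Z (w(Z) = 0/Z + 6/Z = 0 + 6/Z = 6/Z)
w(9)**2 = (6/9)**2 = (6*(1/9))**2 = (2/3)**2 = 4/9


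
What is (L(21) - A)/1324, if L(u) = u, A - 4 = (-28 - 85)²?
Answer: -3188/331 ≈ -9.6314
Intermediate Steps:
A = 12773 (A = 4 + (-28 - 85)² = 4 + (-113)² = 4 + 12769 = 12773)
(L(21) - A)/1324 = (21 - 1*12773)/1324 = (21 - 12773)*(1/1324) = -12752*1/1324 = -3188/331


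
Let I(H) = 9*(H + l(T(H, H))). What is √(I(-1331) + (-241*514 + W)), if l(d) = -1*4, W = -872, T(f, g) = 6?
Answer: I*√136761 ≈ 369.81*I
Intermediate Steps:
l(d) = -4
I(H) = -36 + 9*H (I(H) = 9*(H - 4) = 9*(-4 + H) = -36 + 9*H)
√(I(-1331) + (-241*514 + W)) = √((-36 + 9*(-1331)) + (-241*514 - 872)) = √((-36 - 11979) + (-123874 - 872)) = √(-12015 - 124746) = √(-136761) = I*√136761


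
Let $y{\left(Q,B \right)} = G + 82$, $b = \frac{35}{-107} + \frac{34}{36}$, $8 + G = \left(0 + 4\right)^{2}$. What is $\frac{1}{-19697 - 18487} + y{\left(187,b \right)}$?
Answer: $\frac{3436559}{38184} \approx 90.0$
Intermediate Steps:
$G = 8$ ($G = -8 + \left(0 + 4\right)^{2} = -8 + 4^{2} = -8 + 16 = 8$)
$b = \frac{1189}{1926}$ ($b = 35 \left(- \frac{1}{107}\right) + 34 \cdot \frac{1}{36} = - \frac{35}{107} + \frac{17}{18} = \frac{1189}{1926} \approx 0.61734$)
$y{\left(Q,B \right)} = 90$ ($y{\left(Q,B \right)} = 8 + 82 = 90$)
$\frac{1}{-19697 - 18487} + y{\left(187,b \right)} = \frac{1}{-19697 - 18487} + 90 = \frac{1}{-38184} + 90 = - \frac{1}{38184} + 90 = \frac{3436559}{38184}$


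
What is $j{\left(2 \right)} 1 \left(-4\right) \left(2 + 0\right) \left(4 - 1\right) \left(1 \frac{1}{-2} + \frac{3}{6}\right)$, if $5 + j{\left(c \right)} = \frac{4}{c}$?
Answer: $0$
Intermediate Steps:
$j{\left(c \right)} = -5 + \frac{4}{c}$
$j{\left(2 \right)} 1 \left(-4\right) \left(2 + 0\right) \left(4 - 1\right) \left(1 \frac{1}{-2} + \frac{3}{6}\right) = \left(-5 + \frac{4}{2}\right) 1 \left(-4\right) \left(2 + 0\right) \left(4 - 1\right) \left(1 \frac{1}{-2} + \frac{3}{6}\right) = \left(-5 + 4 \cdot \frac{1}{2}\right) \left(- 4 \cdot 2 \cdot 3\right) \left(1 \left(- \frac{1}{2}\right) + 3 \cdot \frac{1}{6}\right) = \left(-5 + 2\right) \left(\left(-4\right) 6\right) \left(- \frac{1}{2} + \frac{1}{2}\right) = \left(-3\right) \left(-24\right) 0 = 72 \cdot 0 = 0$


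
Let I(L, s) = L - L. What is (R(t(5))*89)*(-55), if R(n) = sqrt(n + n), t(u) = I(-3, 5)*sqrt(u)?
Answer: 0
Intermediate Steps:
I(L, s) = 0
t(u) = 0 (t(u) = 0*sqrt(u) = 0)
R(n) = sqrt(2)*sqrt(n) (R(n) = sqrt(2*n) = sqrt(2)*sqrt(n))
(R(t(5))*89)*(-55) = ((sqrt(2)*sqrt(0))*89)*(-55) = ((sqrt(2)*0)*89)*(-55) = (0*89)*(-55) = 0*(-55) = 0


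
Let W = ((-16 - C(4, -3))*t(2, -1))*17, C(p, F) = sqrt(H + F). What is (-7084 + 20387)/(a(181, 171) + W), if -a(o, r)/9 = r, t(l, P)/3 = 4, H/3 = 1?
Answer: -13303/4803 ≈ -2.7697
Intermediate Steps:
H = 3 (H = 3*1 = 3)
t(l, P) = 12 (t(l, P) = 3*4 = 12)
C(p, F) = sqrt(3 + F)
a(o, r) = -9*r
W = -3264 (W = ((-16 - sqrt(3 - 3))*12)*17 = ((-16 - sqrt(0))*12)*17 = ((-16 - 1*0)*12)*17 = ((-16 + 0)*12)*17 = -16*12*17 = -192*17 = -3264)
(-7084 + 20387)/(a(181, 171) + W) = (-7084 + 20387)/(-9*171 - 3264) = 13303/(-1539 - 3264) = 13303/(-4803) = 13303*(-1/4803) = -13303/4803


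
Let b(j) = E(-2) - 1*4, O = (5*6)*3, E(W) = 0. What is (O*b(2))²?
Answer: 129600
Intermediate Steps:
O = 90 (O = 30*3 = 90)
b(j) = -4 (b(j) = 0 - 1*4 = 0 - 4 = -4)
(O*b(2))² = (90*(-4))² = (-360)² = 129600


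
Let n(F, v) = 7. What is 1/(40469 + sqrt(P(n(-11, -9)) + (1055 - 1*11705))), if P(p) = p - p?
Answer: 40469/1637750611 - 5*I*sqrt(426)/1637750611 ≈ 2.471e-5 - 6.3013e-8*I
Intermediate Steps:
P(p) = 0
1/(40469 + sqrt(P(n(-11, -9)) + (1055 - 1*11705))) = 1/(40469 + sqrt(0 + (1055 - 1*11705))) = 1/(40469 + sqrt(0 + (1055 - 11705))) = 1/(40469 + sqrt(0 - 10650)) = 1/(40469 + sqrt(-10650)) = 1/(40469 + 5*I*sqrt(426))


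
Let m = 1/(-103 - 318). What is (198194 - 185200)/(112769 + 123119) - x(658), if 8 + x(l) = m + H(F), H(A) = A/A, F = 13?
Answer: 350434149/49654424 ≈ 7.0575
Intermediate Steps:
H(A) = 1
m = -1/421 (m = 1/(-421) = -1/421 ≈ -0.0023753)
x(l) = -2948/421 (x(l) = -8 + (-1/421 + 1) = -8 + 420/421 = -2948/421)
(198194 - 185200)/(112769 + 123119) - x(658) = (198194 - 185200)/(112769 + 123119) - 1*(-2948/421) = 12994/235888 + 2948/421 = 12994*(1/235888) + 2948/421 = 6497/117944 + 2948/421 = 350434149/49654424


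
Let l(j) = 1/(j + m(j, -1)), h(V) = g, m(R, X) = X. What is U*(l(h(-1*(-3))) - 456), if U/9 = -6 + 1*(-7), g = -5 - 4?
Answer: 533637/10 ≈ 53364.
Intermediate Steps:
g = -9
h(V) = -9
U = -117 (U = 9*(-6 + 1*(-7)) = 9*(-6 - 7) = 9*(-13) = -117)
l(j) = 1/(-1 + j) (l(j) = 1/(j - 1) = 1/(-1 + j))
U*(l(h(-1*(-3))) - 456) = -117*(1/(-1 - 9) - 456) = -117*(1/(-10) - 456) = -117*(-1/10 - 456) = -117*(-4561/10) = 533637/10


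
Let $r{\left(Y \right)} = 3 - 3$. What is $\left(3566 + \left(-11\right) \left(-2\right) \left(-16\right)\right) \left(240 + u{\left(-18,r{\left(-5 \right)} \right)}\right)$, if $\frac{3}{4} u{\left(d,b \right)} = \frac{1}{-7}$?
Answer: $\frac{16185704}{21} \approx 7.7075 \cdot 10^{5}$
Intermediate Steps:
$r{\left(Y \right)} = 0$
$u{\left(d,b \right)} = - \frac{4}{21}$ ($u{\left(d,b \right)} = \frac{4}{3 \left(-7\right)} = \frac{4}{3} \left(- \frac{1}{7}\right) = - \frac{4}{21}$)
$\left(3566 + \left(-11\right) \left(-2\right) \left(-16\right)\right) \left(240 + u{\left(-18,r{\left(-5 \right)} \right)}\right) = \left(3566 + \left(-11\right) \left(-2\right) \left(-16\right)\right) \left(240 - \frac{4}{21}\right) = \left(3566 + 22 \left(-16\right)\right) \frac{5036}{21} = \left(3566 - 352\right) \frac{5036}{21} = 3214 \cdot \frac{5036}{21} = \frac{16185704}{21}$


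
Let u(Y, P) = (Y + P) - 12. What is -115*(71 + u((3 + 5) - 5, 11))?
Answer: -8395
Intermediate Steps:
u(Y, P) = -12 + P + Y (u(Y, P) = (P + Y) - 12 = -12 + P + Y)
-115*(71 + u((3 + 5) - 5, 11)) = -115*(71 + (-12 + 11 + ((3 + 5) - 5))) = -115*(71 + (-12 + 11 + (8 - 5))) = -115*(71 + (-12 + 11 + 3)) = -115*(71 + 2) = -115*73 = -8395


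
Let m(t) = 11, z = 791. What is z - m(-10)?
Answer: 780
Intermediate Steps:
z - m(-10) = 791 - 1*11 = 791 - 11 = 780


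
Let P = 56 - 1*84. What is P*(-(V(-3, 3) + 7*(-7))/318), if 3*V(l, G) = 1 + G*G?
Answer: -1918/477 ≈ -4.0210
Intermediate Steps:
V(l, G) = ⅓ + G²/3 (V(l, G) = (1 + G*G)/3 = (1 + G²)/3 = ⅓ + G²/3)
P = -28 (P = 56 - 84 = -28)
P*(-(V(-3, 3) + 7*(-7))/318) = -28*(-((⅓ + (⅓)*3²) + 7*(-7)))/318 = -28*(-((⅓ + (⅓)*9) - 49))/318 = -28*(-((⅓ + 3) - 49))/318 = -28*(-(10/3 - 49))/318 = -28*(-1*(-137/3))/318 = -3836/(3*318) = -28*137/954 = -1918/477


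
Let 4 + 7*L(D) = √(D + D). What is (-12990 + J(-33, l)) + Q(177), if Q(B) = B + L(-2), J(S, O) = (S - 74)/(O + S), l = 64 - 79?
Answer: -4304611/336 + 2*I/7 ≈ -12811.0 + 0.28571*I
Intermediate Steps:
L(D) = -4/7 + √2*√D/7 (L(D) = -4/7 + √(D + D)/7 = -4/7 + √(2*D)/7 = -4/7 + (√2*√D)/7 = -4/7 + √2*√D/7)
l = -15
J(S, O) = (-74 + S)/(O + S)
Q(B) = -4/7 + B + 2*I/7 (Q(B) = B + (-4/7 + √2*√(-2)/7) = B + (-4/7 + √2*(I*√2)/7) = B + (-4/7 + 2*I/7) = -4/7 + B + 2*I/7)
(-12990 + J(-33, l)) + Q(177) = (-12990 + (-74 - 33)/(-15 - 33)) + (-4/7 + 177 + 2*I/7) = (-12990 - 107/(-48)) + (1235/7 + 2*I/7) = (-12990 - 1/48*(-107)) + (1235/7 + 2*I/7) = (-12990 + 107/48) + (1235/7 + 2*I/7) = -623413/48 + (1235/7 + 2*I/7) = -4304611/336 + 2*I/7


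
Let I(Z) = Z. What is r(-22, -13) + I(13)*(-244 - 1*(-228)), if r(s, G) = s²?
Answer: 276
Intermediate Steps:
r(-22, -13) + I(13)*(-244 - 1*(-228)) = (-22)² + 13*(-244 - 1*(-228)) = 484 + 13*(-244 + 228) = 484 + 13*(-16) = 484 - 208 = 276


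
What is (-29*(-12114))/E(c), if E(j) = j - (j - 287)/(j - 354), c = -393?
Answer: -262425582/294251 ≈ -891.84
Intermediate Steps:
E(j) = j - (-287 + j)/(-354 + j)
(-29*(-12114))/E(c) = (-29*(-12114))/(((287 + (-393)² - 355*(-393))/(-354 - 393))) = 351306/(((287 + 154449 + 139515)/(-747))) = 351306/((-1/747*294251)) = 351306/(-294251/747) = 351306*(-747/294251) = -262425582/294251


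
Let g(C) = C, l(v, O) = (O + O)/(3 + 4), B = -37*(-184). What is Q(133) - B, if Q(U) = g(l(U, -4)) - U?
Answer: -48595/7 ≈ -6942.1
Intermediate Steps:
B = 6808
l(v, O) = 2*O/7 (l(v, O) = (2*O)/7 = (2*O)*(⅐) = 2*O/7)
Q(U) = -8/7 - U (Q(U) = (2/7)*(-4) - U = -8/7 - U)
Q(133) - B = (-8/7 - 1*133) - 1*6808 = (-8/7 - 133) - 6808 = -939/7 - 6808 = -48595/7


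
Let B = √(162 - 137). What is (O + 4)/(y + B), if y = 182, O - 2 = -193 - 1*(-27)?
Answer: -160/187 ≈ -0.85561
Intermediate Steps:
O = -164 (O = 2 + (-193 - 1*(-27)) = 2 + (-193 + 27) = 2 - 166 = -164)
B = 5 (B = √25 = 5)
(O + 4)/(y + B) = (-164 + 4)/(182 + 5) = -160/187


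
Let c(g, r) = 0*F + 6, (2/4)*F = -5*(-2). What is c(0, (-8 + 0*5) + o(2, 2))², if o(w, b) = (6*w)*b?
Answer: 36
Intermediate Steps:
o(w, b) = 6*b*w
F = 20 (F = 2*(-5*(-2)) = 2*10 = 20)
c(g, r) = 6 (c(g, r) = 0*20 + 6 = 0 + 6 = 6)
c(0, (-8 + 0*5) + o(2, 2))² = 6² = 36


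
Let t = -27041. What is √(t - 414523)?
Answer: 2*I*√110391 ≈ 664.5*I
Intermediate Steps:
√(t - 414523) = √(-27041 - 414523) = √(-441564) = 2*I*√110391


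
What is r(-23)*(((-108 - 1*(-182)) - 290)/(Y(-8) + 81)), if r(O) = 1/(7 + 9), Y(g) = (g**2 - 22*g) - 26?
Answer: -27/590 ≈ -0.045763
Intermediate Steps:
Y(g) = -26 + g**2 - 22*g
r(O) = 1/16
r(-23)*(((-108 - 1*(-182)) - 290)/(Y(-8) + 81)) = (((-108 - 1*(-182)) - 290)/((-26 + (-8)**2 - 22*(-8)) + 81))/16 = (((-108 + 182) - 290)/((-26 + 64 + 176) + 81))/16 = ((74 - 290)/(214 + 81))/16 = (-216/295)/16 = (-216*1/295)/16 = (1/16)*(-216/295) = -27/590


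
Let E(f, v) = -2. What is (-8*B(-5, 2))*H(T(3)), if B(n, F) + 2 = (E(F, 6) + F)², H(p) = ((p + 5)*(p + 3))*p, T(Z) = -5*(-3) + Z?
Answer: 139104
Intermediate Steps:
T(Z) = 15 + Z
H(p) = p*(3 + p)*(5 + p) (H(p) = ((5 + p)*(3 + p))*p = ((3 + p)*(5 + p))*p = p*(3 + p)*(5 + p))
B(n, F) = -2 + (-2 + F)²
(-8*B(-5, 2))*H(T(3)) = (-8*(-2 + (-2 + 2)²))*((15 + 3)*(15 + (15 + 3)² + 8*(15 + 3))) = (-8*(-2 + 0²))*(18*(15 + 18² + 8*18)) = (-8*(-2 + 0))*(18*(15 + 324 + 144)) = (-8*(-2))*(18*483) = 16*8694 = 139104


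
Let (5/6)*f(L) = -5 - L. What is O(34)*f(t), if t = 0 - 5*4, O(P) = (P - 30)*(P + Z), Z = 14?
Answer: 3456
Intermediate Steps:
O(P) = (-30 + P)*(14 + P) (O(P) = (P - 30)*(P + 14) = (-30 + P)*(14 + P))
t = -20 (t = 0 - 20 = -20)
f(L) = -6 - 6*L/5 (f(L) = 6*(-5 - L)/5 = -6 - 6*L/5)
O(34)*f(t) = (-420 + 34**2 - 16*34)*(-6 - 6/5*(-20)) = (-420 + 1156 - 544)*(-6 + 24) = 192*18 = 3456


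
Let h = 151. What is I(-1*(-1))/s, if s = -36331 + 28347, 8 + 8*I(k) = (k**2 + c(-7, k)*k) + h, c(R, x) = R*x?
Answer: -137/63872 ≈ -0.0021449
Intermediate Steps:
I(k) = 143/8 - 3*k**2/4 (I(k) = -1 + ((k**2 + (-7*k)*k) + 151)/8 = -1 + ((k**2 - 7*k**2) + 151)/8 = -1 + (-6*k**2 + 151)/8 = -1 + (151 - 6*k**2)/8 = -1 + (151/8 - 3*k**2/4) = 143/8 - 3*k**2/4)
s = -7984
I(-1*(-1))/s = (143/8 - 3*(-1*(-1))**2/4)/(-7984) = (143/8 - 3/4*1**2)*(-1/7984) = (143/8 - 3/4*1)*(-1/7984) = (143/8 - 3/4)*(-1/7984) = (137/8)*(-1/7984) = -137/63872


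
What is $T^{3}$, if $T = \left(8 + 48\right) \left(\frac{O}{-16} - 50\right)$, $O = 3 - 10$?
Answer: $- \frac{171046299151}{8} \approx -2.1381 \cdot 10^{10}$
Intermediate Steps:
$O = -7$ ($O = 3 - 10 = -7$)
$T = - \frac{5551}{2}$ ($T = \left(8 + 48\right) \left(- \frac{7}{-16} - 50\right) = 56 \left(\left(-7\right) \left(- \frac{1}{16}\right) - 50\right) = 56 \left(\frac{7}{16} - 50\right) = 56 \left(- \frac{793}{16}\right) = - \frac{5551}{2} \approx -2775.5$)
$T^{3} = \left(- \frac{5551}{2}\right)^{3} = - \frac{171046299151}{8}$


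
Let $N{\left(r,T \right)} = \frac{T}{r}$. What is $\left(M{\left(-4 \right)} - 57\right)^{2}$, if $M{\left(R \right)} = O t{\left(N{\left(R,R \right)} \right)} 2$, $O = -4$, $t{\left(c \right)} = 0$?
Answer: $3249$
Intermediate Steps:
$M{\left(R \right)} = 0$ ($M{\left(R \right)} = \left(-4\right) 0 \cdot 2 = 0 \cdot 2 = 0$)
$\left(M{\left(-4 \right)} - 57\right)^{2} = \left(0 - 57\right)^{2} = \left(-57\right)^{2} = 3249$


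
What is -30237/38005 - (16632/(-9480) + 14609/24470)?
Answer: 5316302669/14693721130 ≈ 0.36181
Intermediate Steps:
-30237/38005 - (16632/(-9480) + 14609/24470) = -30237*1/38005 - (16632*(-1/9480) + 14609*(1/24470)) = -30237/38005 - (-693/395 + 14609/24470) = -30237/38005 - 1*(-2237431/1933130) = -30237/38005 + 2237431/1933130 = 5316302669/14693721130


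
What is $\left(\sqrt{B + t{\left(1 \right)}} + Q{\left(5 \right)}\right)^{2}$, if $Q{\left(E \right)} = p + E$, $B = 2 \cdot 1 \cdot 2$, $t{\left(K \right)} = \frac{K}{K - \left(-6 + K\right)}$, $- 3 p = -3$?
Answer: $\frac{241}{6} + 10 \sqrt{6} \approx 64.662$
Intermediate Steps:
$p = 1$ ($p = \left(- \frac{1}{3}\right) \left(-3\right) = 1$)
$t{\left(K \right)} = \frac{K}{6}$
$B = 4$ ($B = 2 \cdot 2 = 4$)
$Q{\left(E \right)} = 1 + E$
$\left(\sqrt{B + t{\left(1 \right)}} + Q{\left(5 \right)}\right)^{2} = \left(\sqrt{4 + \frac{1}{6} \cdot 1} + \left(1 + 5\right)\right)^{2} = \left(\sqrt{4 + \frac{1}{6}} + 6\right)^{2} = \left(\sqrt{\frac{25}{6}} + 6\right)^{2} = \left(\frac{5 \sqrt{6}}{6} + 6\right)^{2} = \left(6 + \frac{5 \sqrt{6}}{6}\right)^{2}$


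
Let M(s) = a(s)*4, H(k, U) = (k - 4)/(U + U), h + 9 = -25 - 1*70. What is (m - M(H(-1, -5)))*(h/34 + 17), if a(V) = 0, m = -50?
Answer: -11850/17 ≈ -697.06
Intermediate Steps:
h = -104 (h = -9 + (-25 - 1*70) = -9 + (-25 - 70) = -9 - 95 = -104)
H(k, U) = (-4 + k)/(2*U) (H(k, U) = (-4 + k)/((2*U)) = (-4 + k)*(1/(2*U)) = (-4 + k)/(2*U))
M(s) = 0 (M(s) = 0*4 = 0)
(m - M(H(-1, -5)))*(h/34 + 17) = (-50 - 1*0)*(-104/34 + 17) = (-50 + 0)*(-104*1/34 + 17) = -50*(-52/17 + 17) = -50*237/17 = -11850/17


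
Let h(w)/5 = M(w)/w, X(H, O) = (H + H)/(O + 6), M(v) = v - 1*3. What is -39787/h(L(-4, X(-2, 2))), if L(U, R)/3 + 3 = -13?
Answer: -636592/85 ≈ -7489.3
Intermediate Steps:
M(v) = -3 + v (M(v) = v - 3 = -3 + v)
X(H, O) = 2*H/(6 + O) (X(H, O) = (2*H)/(6 + O) = 2*H/(6 + O))
L(U, R) = -48 (L(U, R) = -9 + 3*(-13) = -9 - 39 = -48)
h(w) = 5*(-3 + w)/w (h(w) = 5*((-3 + w)/w) = 5*(-3 + w)/w)
-39787/h(L(-4, X(-2, 2))) = -39787/(5 - 15/(-48)) = -39787/(5 - 15*(-1/48)) = -39787/(5 + 5/16) = -39787/85/16 = -39787*16/85 = -636592/85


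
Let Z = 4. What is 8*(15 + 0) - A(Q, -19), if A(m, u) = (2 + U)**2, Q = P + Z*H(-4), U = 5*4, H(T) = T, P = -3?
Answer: -364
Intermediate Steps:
U = 20
Q = -19 (Q = -3 + 4*(-4) = -3 - 16 = -19)
A(m, u) = 484 (A(m, u) = (2 + 20)**2 = 22**2 = 484)
8*(15 + 0) - A(Q, -19) = 8*(15 + 0) - 1*484 = 8*15 - 484 = 120 - 484 = -364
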